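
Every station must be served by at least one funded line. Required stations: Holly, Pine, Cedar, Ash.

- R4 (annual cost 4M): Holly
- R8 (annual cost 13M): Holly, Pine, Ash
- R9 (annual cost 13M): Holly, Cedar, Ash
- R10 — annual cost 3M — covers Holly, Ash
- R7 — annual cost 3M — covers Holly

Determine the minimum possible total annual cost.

The greedy cost-per-new-station heuristic would pick R10, R8, and R9 for 29, but a cheaper cover exists.
Choose R8 and R9: together they cover Holly, Pine, Cedar, Ash — every station.
Total annual cost: 13 + 13 = 26.
No cover costs less than 26.

26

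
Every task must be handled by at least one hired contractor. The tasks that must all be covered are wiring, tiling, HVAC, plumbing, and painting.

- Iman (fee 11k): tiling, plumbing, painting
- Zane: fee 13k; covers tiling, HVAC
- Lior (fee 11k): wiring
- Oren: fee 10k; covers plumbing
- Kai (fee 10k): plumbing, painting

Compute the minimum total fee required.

34

Choose Zane, Lior, and Kai: together they cover wiring, tiling, HVAC, plumbing, painting — every task.
Total fee: 13 + 11 + 10 = 34.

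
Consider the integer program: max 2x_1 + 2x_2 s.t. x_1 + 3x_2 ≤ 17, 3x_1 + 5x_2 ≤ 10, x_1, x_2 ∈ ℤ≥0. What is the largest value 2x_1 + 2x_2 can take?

The continuous relaxation peaks at (3.33, 0) with value 6.67; rounding to a feasible lattice point costs some objective.
(x_1,x_2)=(3,0): 1·3+3·0=3≤17, 3·3+5·0=9≤10, objective 6.
(x_1,x_2)=(2,0): 1·2+3·0=2≤17, 3·2+5·0=6≤10, objective 4.
The best lattice point is (3,0), giving 6.

6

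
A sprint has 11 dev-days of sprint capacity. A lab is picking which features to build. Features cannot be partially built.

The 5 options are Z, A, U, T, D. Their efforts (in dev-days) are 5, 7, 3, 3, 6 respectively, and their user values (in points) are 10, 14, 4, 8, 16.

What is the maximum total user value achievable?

Allowing fractional choices, the relaxed optimum would be about 28.0, but features are indivisible.
Z + D: effort 5 + 6 = 11 ≤ 11, user value 10 + 16 = 26.
T + D: effort 3 + 6 = 9 ≤ 11, user value 8 + 16 = 24.
Best is Z and D with total user value 26.

26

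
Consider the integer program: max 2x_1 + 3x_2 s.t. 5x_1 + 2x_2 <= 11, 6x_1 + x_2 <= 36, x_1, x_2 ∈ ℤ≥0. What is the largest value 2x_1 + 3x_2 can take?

(x_1,x_2)=(0,5) is feasible, giving 15.
(x_1,x_2)=(0,4) is feasible, giving 12.
The best lattice point is (0,5), giving 15.

15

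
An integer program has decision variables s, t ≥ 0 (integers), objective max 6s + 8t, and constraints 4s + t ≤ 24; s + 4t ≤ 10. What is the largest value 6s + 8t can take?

38

(s,t)=(5,1) is feasible, giving 38.
(s,t)=(6,0) is feasible, giving 36.
(s,t)=(4,1) is feasible, giving 32.
(s,t)=(5,0) is feasible, giving 30.
The best lattice point is (5,1), giving 38.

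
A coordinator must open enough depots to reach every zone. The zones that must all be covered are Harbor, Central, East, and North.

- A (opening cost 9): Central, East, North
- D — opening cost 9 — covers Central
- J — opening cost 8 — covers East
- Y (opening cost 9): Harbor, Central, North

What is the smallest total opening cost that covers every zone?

17

The greedy cost-per-new-zone heuristic would pick A and Y for 18, but a cheaper cover exists.
Choose J and Y: together they cover Harbor, Central, East, North — every zone.
Total opening cost: 8 + 9 = 17.
No cover costs less than 17.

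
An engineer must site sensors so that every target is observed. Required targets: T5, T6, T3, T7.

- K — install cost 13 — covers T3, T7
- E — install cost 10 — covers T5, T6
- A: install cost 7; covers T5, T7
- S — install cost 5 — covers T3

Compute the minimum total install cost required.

Choose E, A, and S: together they cover T5, T6, T3, T7 — every target.
Total install cost: 10 + 7 + 5 = 22.
No cover costs less than 22.

22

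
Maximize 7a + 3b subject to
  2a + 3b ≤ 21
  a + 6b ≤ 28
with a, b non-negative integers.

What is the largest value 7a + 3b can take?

70

(a,b)=(10,0): 2·10+3·0=20≤21, 1·10+6·0=10≤28, objective 70.
(a,b)=(9,1): 2·9+3·1=21≤21, 1·9+6·1=15≤28, objective 66.
(a,b)=(9,0): 2·9+3·0=18≤21, 1·9+6·0=9≤28, objective 63.
No feasible integer point exceeds 70.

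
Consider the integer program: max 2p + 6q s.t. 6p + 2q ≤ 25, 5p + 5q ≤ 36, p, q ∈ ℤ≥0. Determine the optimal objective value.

The continuous relaxation peaks at (0, 7.2) with value 43.20; rounding to a feasible lattice point costs some objective.
(p,q)=(0,7) is feasible, giving 42.
(p,q)=(1,6) is feasible, giving 38.
(p,q)=(0,6) is feasible, giving 36.
The best lattice point is (0,7), giving 42.

42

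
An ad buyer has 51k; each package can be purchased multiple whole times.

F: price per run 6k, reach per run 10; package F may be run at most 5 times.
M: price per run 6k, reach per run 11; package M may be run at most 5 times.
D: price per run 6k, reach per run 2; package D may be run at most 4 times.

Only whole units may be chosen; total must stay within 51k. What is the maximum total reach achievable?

85

Take 3×F and 5×M: price 48 ≤ 51, reach 3·10 + 5·11 = 85.
M has the best ratio (11/6) and is taken to its limit of 5; remaining capacity is filled optimally with the others.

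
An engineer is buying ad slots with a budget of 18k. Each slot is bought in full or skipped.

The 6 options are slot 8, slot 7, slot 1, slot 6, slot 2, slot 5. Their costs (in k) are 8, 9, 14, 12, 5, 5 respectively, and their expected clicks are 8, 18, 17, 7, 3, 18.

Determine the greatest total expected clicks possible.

36

Take slot 7 and slot 5: cost 9 + 5 = 14 ≤ 18, expected clicks 18 + 18 = 36.
No other feasible combination does better.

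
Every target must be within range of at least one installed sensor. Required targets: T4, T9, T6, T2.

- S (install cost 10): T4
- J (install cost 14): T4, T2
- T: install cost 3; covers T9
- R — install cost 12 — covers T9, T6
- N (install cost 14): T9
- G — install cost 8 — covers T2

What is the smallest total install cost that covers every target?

The greedy cost-per-new-target heuristic would pick T, J, and R for 29, but a cheaper cover exists.
Choose J and R: together they cover T4, T9, T6, T2 — every target.
Total install cost: 14 + 12 = 26.
No cover costs less than 26.

26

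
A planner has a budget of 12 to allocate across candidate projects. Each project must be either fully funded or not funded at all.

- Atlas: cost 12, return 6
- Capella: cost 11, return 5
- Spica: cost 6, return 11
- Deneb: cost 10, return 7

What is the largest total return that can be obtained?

This is a 0-1 knapsack instance.
Allowing fractional choices, the relaxed optimum would be about 15.2, but projects are indivisible.
Atlas: cost 12 ≤ 12, return 6.
Deneb: cost 10 ≤ 12, return 7.
Spica: cost 6 ≤ 12, return 11.
Best is Spica with total return 11.

11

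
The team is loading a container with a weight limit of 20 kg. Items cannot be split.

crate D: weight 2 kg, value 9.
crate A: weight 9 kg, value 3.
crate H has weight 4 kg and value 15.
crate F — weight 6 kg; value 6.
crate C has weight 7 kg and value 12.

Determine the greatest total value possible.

Allowing fractional choices, the relaxed optimum would be about 42.3, but items are indivisible.
crate D + crate H + crate C: weight 2 + 4 + 7 = 13 ≤ 20, value 9 + 15 + 12 = 36.
crate D + crate H + crate F + crate C: weight 2 + 4 + 6 + 7 = 19 ≤ 20, value 9 + 15 + 6 + 12 = 42.
Best is crate D, crate H, crate F, and crate C with total value 42.

42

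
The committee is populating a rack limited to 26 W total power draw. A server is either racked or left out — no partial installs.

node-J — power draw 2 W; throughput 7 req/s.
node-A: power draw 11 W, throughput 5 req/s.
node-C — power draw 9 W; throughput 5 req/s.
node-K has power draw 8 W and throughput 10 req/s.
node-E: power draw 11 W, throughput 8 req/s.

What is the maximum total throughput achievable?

Take node-J, node-K, and node-E: power draw 2 + 8 + 11 = 21 ≤ 26, throughput 7 + 10 + 8 = 25.
No other feasible combination does better.

25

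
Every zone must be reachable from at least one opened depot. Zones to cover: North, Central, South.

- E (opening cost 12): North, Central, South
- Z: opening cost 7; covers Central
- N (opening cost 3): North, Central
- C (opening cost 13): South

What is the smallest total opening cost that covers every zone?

E alone covers North, Central, South — every zone.
Total opening cost: 12.

12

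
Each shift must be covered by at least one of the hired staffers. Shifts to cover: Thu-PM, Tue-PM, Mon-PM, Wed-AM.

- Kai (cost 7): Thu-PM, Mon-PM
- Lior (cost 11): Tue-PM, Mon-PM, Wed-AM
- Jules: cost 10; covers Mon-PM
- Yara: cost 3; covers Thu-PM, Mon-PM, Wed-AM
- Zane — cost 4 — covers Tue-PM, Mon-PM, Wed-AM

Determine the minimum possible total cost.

7

Choose Yara and Zane: together they cover Thu-PM, Tue-PM, Mon-PM, Wed-AM — every shift.
Total cost: 3 + 4 = 7.
No cover costs less than 7.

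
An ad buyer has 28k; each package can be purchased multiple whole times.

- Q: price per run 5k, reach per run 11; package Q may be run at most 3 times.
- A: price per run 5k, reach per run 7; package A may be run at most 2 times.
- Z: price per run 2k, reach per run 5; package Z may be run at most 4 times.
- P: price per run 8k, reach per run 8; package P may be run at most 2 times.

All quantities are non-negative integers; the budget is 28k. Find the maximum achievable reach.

60

This is a bounded integer knapsack.
2×Q, 2×A, and 4×Z: price 28 ≤ 28, reach 2·11 + 2·7 + 4·5 = 56.
3×Q, 1×A, and 4×Z: price 28 ≤ 28, reach 3·11 + 1·7 + 4·5 = 60.
Best is 60.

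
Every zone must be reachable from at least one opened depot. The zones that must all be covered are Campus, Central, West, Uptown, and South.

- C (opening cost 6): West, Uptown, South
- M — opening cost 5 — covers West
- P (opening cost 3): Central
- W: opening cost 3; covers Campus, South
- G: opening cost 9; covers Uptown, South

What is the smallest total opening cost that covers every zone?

12

This is a weighted set-cover instance.
Choose C, P, and W: together they cover Campus, Central, West, Uptown, South — every zone.
Total opening cost: 6 + 3 + 3 = 12.
No cover costs less than 12.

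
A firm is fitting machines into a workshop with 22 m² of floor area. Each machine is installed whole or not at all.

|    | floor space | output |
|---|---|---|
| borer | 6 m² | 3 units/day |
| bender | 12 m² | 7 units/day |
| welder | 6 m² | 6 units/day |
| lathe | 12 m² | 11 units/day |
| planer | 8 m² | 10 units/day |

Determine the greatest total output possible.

This is an integer program with binary decision variables.
welder + lathe: floor space 6 + 12 = 18 ≤ 22, output 6 + 11 = 17.
borer + welder + planer: floor space 6 + 6 + 8 = 20 ≤ 22, output 3 + 6 + 10 = 19.
lathe + planer: floor space 12 + 8 = 20 ≤ 22, output 11 + 10 = 21.
Best is lathe and planer with total output 21.

21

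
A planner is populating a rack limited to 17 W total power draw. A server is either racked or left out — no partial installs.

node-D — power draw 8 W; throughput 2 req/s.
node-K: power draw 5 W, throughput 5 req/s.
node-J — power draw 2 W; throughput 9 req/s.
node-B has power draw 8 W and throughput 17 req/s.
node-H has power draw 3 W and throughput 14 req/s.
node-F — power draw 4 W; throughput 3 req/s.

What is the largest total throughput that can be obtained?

Take node-J, node-B, node-H, and node-F: power draw 2 + 8 + 3 + 4 = 17 ≤ 17, throughput 9 + 17 + 14 + 3 = 43.
No other feasible combination does better.

43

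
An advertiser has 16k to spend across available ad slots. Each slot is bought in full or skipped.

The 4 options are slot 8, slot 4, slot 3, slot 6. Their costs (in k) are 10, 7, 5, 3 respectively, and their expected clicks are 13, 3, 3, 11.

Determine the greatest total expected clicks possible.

Allowing fractional choices, the relaxed optimum would be about 25.8, but ad slots are indivisible.
slot 4 + slot 3 + slot 6: cost 7 + 5 + 3 = 15 ≤ 16, expected clicks 3 + 3 + 11 = 17.
slot 8 + slot 6: cost 10 + 3 = 13 ≤ 16, expected clicks 13 + 11 = 24.
slot 8 + slot 3: cost 10 + 5 = 15 ≤ 16, expected clicks 13 + 3 = 16.
Best is slot 8 and slot 6 with total expected clicks 24.

24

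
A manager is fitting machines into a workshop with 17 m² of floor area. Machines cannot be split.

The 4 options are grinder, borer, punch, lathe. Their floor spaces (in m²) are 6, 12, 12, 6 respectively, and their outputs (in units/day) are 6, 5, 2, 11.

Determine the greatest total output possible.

This is an integer program with binary decision variables.
Take grinder and lathe: floor space 6 + 6 = 12 ≤ 17, output 6 + 11 = 17.
No other feasible combination does better.

17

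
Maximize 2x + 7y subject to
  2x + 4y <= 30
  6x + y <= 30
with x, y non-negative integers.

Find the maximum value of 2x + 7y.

51

Relaxing integrality, the LP optimum is 52.50 at (x,y) = (0, 7.5), which is not an integer point.
(x,y)=(1,7): 2·1+4·7=30≤30, 6·1+1·7=13≤30, objective 51.
(x,y)=(0,7): 2·0+4·7=28≤30, 6·0+1·7=7≤30, objective 49.
(x,y)=(2,6): 2·2+4·6=28≤30, 6·2+1·6=18≤30, objective 46.
No feasible integer point exceeds 51.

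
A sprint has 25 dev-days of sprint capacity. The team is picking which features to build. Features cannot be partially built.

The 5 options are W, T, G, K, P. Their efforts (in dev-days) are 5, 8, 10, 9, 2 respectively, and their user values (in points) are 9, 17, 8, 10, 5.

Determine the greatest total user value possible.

41

This is a 0-1 knapsack instance.
Take W, T, K, and P: effort 5 + 8 + 9 + 2 = 24 ≤ 25, user value 9 + 17 + 10 + 5 = 41.
No other feasible combination does better.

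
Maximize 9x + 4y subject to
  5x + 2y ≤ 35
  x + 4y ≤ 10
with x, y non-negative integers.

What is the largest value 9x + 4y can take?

The continuous relaxation peaks at (6.67, 0.833) with value 63.33; rounding to a feasible lattice point costs some objective.
(x,y)=(7,0): 5·7+2·0=35≤35, 1·7+4·0=7≤10, objective 63.
(x,y)=(6,1): 5·6+2·1=32≤35, 1·6+4·1=10≤10, objective 58.
(x,y)=(6,0): 5·6+2·0=30≤35, 1·6+4·0=6≤10, objective 54.
(x,y)=(5,1): 5·5+2·1=27≤35, 1·5+4·1=9≤10, objective 49.
No feasible integer point exceeds 63.

63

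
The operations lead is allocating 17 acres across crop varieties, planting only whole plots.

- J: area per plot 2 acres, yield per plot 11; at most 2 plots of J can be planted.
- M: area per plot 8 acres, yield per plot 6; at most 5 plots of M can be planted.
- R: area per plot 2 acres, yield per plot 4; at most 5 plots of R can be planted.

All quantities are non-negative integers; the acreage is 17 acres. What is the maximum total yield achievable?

42

2×J and 4×R: area 12 ≤ 17, yield 2·11 + 4·4 = 38.
2×J and 5×R: area 14 ≤ 17, yield 2·11 + 5·4 = 42.
Best is 42.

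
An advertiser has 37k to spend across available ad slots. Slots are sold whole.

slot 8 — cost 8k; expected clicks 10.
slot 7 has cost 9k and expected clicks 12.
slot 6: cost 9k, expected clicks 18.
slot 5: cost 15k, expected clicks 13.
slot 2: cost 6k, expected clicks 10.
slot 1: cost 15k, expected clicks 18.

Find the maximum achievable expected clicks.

slot 6 + slot 2 + slot 1: cost 9 + 6 + 15 = 30 ≤ 37, expected clicks 18 + 10 + 18 = 46.
slot 8 + slot 7 + slot 6 + slot 2: cost 8 + 9 + 9 + 6 = 32 ≤ 37, expected clicks 10 + 12 + 18 + 10 = 50.
slot 7 + slot 6 + slot 1: cost 9 + 9 + 15 = 33 ≤ 37, expected clicks 12 + 18 + 18 = 48.
Best is slot 8, slot 7, slot 6, and slot 2 with total expected clicks 50.

50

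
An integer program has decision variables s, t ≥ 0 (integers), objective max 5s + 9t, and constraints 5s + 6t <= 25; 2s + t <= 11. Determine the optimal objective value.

(s,t)=(0,4): 5·0+6·4=24≤25, 2·0+1·4=4≤11, objective 36.
(s,t)=(1,3): 5·1+6·3=23≤25, 2·1+1·3=5≤11, objective 32.
(s,t)=(0,3): 5·0+6·3=18≤25, 2·0+1·3=3≤11, objective 27.
The best lattice point is (0,4), giving 36.

36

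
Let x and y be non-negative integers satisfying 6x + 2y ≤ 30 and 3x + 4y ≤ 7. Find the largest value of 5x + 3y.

Relaxing integrality, the LP optimum is 11.67 at (x,y) = (2.33, 0), which is not an integer point.
(x,y)=(2,0) is feasible, giving 10.
(x,y)=(1,1) is feasible, giving 8.
(x,y)=(1,0) is feasible, giving 5.
The best lattice point is (2,0), giving 10.

10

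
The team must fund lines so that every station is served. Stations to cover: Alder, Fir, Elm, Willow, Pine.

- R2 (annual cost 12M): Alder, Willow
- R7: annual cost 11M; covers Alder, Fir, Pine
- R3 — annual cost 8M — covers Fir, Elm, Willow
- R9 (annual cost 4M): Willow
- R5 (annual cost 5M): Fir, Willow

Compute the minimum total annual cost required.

This is an integer covering problem.
The greedy cost-per-new-station heuristic would pick R5, R7, and R3 for 24, but a cheaper cover exists.
Choose R7 and R3: together they cover Alder, Fir, Elm, Willow, Pine — every station.
Total annual cost: 11 + 8 = 19.
No cover costs less than 19.

19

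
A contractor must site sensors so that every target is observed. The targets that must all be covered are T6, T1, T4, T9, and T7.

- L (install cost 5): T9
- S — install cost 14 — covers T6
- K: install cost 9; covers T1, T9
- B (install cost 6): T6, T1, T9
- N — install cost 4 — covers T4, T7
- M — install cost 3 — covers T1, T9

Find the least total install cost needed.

This is an integer covering problem.
The greedy cost-per-new-target heuristic would pick M, N, and B for 13, but a cheaper cover exists.
Choose B and N: together they cover T6, T1, T4, T9, T7 — every target.
Total install cost: 6 + 4 = 10.
No cover costs less than 10.

10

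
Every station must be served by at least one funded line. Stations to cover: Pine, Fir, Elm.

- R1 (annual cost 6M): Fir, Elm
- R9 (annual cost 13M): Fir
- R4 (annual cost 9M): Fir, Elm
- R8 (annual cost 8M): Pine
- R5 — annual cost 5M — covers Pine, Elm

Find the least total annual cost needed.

11

This is an integer covering problem.
Choose R1 and R5: together they cover Pine, Fir, Elm — every station.
Total annual cost: 6 + 5 = 11.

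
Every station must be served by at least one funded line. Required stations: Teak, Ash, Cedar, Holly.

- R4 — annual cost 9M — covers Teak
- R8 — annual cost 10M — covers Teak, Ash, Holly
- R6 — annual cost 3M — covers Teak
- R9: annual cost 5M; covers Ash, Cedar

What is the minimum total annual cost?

The greedy cost-per-new-station heuristic would pick R9, R6, and R8 for 18, but a cheaper cover exists.
Choose R8 and R9: together they cover Teak, Ash, Cedar, Holly — every station.
Total annual cost: 10 + 5 = 15.
No cover costs less than 15.

15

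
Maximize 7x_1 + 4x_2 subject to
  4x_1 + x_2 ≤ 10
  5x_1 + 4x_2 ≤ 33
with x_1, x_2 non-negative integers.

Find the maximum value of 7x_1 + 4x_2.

(x_1,x_2)=(0,8): 4·0+1·8=8≤10, 5·0+4·8=32≤33, objective 32.
(x_1,x_2)=(1,6): 4·1+1·6=10≤10, 5·1+4·6=29≤33, objective 31.
No feasible integer point exceeds 32.

32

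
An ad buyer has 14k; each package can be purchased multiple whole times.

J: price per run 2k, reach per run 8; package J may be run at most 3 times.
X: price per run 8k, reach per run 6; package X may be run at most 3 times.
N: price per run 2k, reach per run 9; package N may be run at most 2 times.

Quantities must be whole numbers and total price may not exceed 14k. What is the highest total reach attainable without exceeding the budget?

42

This is a bounded integer knapsack.
N has the best ratio (9/2); taking only N gives at most 2×9 = 18 (stopped by the supply cap of 2).
Mixing does better — 3×J and 2×N: price 10 ≤ 14, reach 3·8 + 2·9 = 42.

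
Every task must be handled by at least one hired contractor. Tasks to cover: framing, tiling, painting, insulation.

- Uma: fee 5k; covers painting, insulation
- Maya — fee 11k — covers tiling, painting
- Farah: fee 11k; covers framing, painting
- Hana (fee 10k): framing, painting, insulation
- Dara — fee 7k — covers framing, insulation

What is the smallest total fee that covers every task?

18

The greedy cost-per-new-task heuristic would pick Uma, Dara, and Maya for 23, but a cheaper cover exists.
Choose Maya and Dara: together they cover framing, tiling, painting, insulation — every task.
Total fee: 11 + 7 = 18.
No cover costs less than 18.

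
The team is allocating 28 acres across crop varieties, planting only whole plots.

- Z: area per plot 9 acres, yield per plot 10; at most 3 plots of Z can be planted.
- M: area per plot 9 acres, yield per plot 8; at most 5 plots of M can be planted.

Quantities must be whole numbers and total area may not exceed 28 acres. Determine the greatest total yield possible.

30

This is a bounded integer knapsack.
Take 3×Z: area 27 ≤ 28, yield 3·10 = 30.
Z has the best ratio (10/9) and is taken to its limit of 3; remaining capacity is filled optimally with the others.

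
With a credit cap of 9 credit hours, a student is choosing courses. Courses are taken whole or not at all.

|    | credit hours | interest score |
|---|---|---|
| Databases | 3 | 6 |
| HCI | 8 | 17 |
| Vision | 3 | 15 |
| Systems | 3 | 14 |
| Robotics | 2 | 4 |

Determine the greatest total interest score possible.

Vision + Systems: credit hours 3 + 3 = 6 ≤ 9, interest score 15 + 14 = 29.
Vision + Systems + Robotics: credit hours 3 + 3 + 2 = 8 ≤ 9, interest score 15 + 14 + 4 = 33.
Databases + Vision + Systems: credit hours 3 + 3 + 3 = 9 ≤ 9, interest score 6 + 15 + 14 = 35.
Best is Databases, Vision, and Systems with total interest score 35.

35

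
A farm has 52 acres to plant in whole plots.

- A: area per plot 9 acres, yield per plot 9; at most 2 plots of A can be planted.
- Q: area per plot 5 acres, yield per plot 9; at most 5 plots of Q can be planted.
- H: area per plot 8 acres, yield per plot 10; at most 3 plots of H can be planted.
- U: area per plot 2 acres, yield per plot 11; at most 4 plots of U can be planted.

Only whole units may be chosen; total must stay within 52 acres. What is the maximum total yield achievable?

110

This is a bounded integer knapsack.
U has the best ratio (11/2); taking only U gives at most 4×11 = 44 (stopped by the supply cap of 4).
Mixing does better — 4×Q, 3×H, and 4×U: area 52 ≤ 52, yield 4·9 + 3·10 + 4·11 = 110.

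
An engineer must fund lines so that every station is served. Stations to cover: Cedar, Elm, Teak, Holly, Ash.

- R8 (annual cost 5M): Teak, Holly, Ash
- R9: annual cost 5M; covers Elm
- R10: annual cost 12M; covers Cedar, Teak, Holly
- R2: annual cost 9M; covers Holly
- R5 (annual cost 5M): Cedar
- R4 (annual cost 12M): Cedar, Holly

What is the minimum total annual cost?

Choose R8, R9, and R5: together they cover Cedar, Elm, Teak, Holly, Ash — every station.
Total annual cost: 5 + 5 + 5 = 15.
No cover costs less than 15.

15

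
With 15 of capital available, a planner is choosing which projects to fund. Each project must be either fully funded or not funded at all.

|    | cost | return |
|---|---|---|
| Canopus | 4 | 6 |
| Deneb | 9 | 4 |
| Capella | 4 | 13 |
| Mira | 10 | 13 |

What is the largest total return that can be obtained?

Canopus + Capella: cost 4 + 4 = 8 ≤ 15, return 6 + 13 = 19.
Capella + Mira: cost 4 + 10 = 14 ≤ 15, return 13 + 13 = 26.
Best is Capella and Mira with total return 26.

26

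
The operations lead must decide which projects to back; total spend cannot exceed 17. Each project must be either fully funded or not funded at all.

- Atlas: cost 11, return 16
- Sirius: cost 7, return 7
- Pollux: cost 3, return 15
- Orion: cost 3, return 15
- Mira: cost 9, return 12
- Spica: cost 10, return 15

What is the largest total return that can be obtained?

46

This is a 0-1 knapsack instance.
Pollux + Orion + Spica: cost 3 + 3 + 10 = 16 ≤ 17, return 15 + 15 + 15 = 45.
Atlas + Pollux + Orion: cost 11 + 3 + 3 = 17 ≤ 17, return 16 + 15 + 15 = 46.
Pollux + Orion + Mira: cost 3 + 3 + 9 = 15 ≤ 17, return 15 + 15 + 12 = 42.
Best is Atlas, Pollux, and Orion with total return 46.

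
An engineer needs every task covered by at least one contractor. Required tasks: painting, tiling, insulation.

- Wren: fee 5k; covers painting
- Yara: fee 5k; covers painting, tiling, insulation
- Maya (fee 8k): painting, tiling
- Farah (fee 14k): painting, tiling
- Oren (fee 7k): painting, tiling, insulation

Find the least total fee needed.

Yara alone covers painting, tiling, insulation — every task.
Total fee: 5.
No cover costs less than 5.

5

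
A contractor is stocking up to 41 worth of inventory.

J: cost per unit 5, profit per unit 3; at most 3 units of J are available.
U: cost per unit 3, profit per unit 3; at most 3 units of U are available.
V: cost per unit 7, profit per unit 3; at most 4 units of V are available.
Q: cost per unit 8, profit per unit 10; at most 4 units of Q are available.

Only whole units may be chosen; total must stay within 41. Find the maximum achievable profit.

49

Take 3×U and 4×Q: cost 41 ≤ 41, profit 3·3 + 4·10 = 49.
Q has the best ratio (10/8) and is taken to its limit of 4; remaining capacity is filled optimally with the others.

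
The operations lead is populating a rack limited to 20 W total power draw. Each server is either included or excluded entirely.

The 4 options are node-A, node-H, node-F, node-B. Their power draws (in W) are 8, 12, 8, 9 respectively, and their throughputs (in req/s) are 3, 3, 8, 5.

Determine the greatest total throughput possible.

This is a 0-1 knapsack instance.
node-F + node-B: power draw 8 + 9 = 17 ≤ 20, throughput 8 + 5 = 13.
node-A + node-F: power draw 8 + 8 = 16 ≤ 20, throughput 3 + 8 = 11.
Best is node-F and node-B with total throughput 13.

13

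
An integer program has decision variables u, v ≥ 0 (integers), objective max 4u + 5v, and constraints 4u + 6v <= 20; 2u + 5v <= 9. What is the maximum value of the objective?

(u,v)=(4,0): 4·4+6·0=16≤20, 2·4+5·0=8≤9, objective 16.
(u,v)=(3,0): 4·3+6·0=12≤20, 2·3+5·0=6≤9, objective 12.
No feasible integer point exceeds 16.

16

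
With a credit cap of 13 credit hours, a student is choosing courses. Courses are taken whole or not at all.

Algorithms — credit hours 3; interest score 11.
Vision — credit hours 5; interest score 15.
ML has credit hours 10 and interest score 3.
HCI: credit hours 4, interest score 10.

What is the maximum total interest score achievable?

Algorithms + Vision: credit hours 3 + 5 = 8 ≤ 13, interest score 11 + 15 = 26.
Vision + HCI: credit hours 5 + 4 = 9 ≤ 13, interest score 15 + 10 = 25.
Algorithms + Vision + HCI: credit hours 3 + 5 + 4 = 12 ≤ 13, interest score 11 + 15 + 10 = 36.
Best is Algorithms, Vision, and HCI with total interest score 36.

36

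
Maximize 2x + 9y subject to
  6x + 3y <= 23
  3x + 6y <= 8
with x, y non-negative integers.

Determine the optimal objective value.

Relaxing integrality, the LP optimum is 12.00 at (x,y) = (0, 1.33), which is not an integer point.
(x,y)=(0,1): 6·0+3·1=3≤23, 3·0+6·1=6≤8, objective 9.
(x,y)=(1,0): 6·1+3·0=6≤23, 3·1+6·0=3≤8, objective 2.
(x,y)=(0,0): 6·0+3·0=0≤23, 3·0+6·0=0≤8, objective 0.
The best lattice point is (0,1), giving 9.

9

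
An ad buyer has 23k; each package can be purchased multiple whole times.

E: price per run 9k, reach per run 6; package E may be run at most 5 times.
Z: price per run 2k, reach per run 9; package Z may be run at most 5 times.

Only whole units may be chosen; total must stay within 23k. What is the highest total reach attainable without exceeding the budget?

51

Take 1×E and 5×Z: price 19 ≤ 23, reach 1·6 + 5·9 = 51.
Z has the best ratio (9/2) and is taken to its limit of 5; remaining capacity is filled optimally with the others.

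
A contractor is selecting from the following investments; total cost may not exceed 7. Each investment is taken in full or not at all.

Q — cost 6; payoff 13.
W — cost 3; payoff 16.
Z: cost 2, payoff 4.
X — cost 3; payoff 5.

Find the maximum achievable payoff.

21

W: cost 3 ≤ 7, payoff 16.
W + Z: cost 3 + 2 = 5 ≤ 7, payoff 16 + 4 = 20.
W + X: cost 3 + 3 = 6 ≤ 7, payoff 16 + 5 = 21.
Best is W and X with total payoff 21.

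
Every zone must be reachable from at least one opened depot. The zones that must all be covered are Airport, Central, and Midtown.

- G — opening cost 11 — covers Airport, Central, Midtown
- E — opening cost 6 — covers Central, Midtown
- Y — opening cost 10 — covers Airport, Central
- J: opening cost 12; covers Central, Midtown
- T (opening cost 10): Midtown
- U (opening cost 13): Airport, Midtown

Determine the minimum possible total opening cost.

This is an integer covering problem.
The greedy cost-per-new-zone heuristic would pick E and Y for 16, but a cheaper cover exists.
G alone covers Airport, Central, Midtown — every zone.
Total opening cost: 11.
No cover costs less than 11.

11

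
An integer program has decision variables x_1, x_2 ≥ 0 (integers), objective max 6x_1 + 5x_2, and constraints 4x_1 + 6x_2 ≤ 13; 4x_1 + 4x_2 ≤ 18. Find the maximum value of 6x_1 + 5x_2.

Relaxing integrality, the LP optimum is 19.50 at (x_1,x_2) = (3.25, 0), which is not an integer point.
(x_1,x_2)=(3,0): 4·3+6·0=12≤13, 4·3+4·0=12≤18, objective 18.
(x_1,x_2)=(2,0): 4·2+6·0=8≤13, 4·2+4·0=8≤18, objective 12.
No feasible integer point exceeds 18.

18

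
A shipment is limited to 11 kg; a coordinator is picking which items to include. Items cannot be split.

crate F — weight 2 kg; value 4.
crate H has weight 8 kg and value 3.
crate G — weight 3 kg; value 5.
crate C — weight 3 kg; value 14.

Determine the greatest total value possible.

crate F + crate C: weight 2 + 3 = 5 ≤ 11, value 4 + 14 = 18.
crate F + crate G + crate C: weight 2 + 3 + 3 = 8 ≤ 11, value 4 + 5 + 14 = 23.
crate G + crate C: weight 3 + 3 = 6 ≤ 11, value 5 + 14 = 19.
Best is crate F, crate G, and crate C with total value 23.

23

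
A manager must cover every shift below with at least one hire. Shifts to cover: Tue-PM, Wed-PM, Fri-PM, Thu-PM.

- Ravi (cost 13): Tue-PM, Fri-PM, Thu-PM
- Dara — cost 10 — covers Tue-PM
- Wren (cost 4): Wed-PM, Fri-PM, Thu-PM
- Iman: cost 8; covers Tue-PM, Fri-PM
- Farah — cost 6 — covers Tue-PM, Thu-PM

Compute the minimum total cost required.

Choose Wren and Farah: together they cover Tue-PM, Wed-PM, Fri-PM, Thu-PM — every shift.
Total cost: 4 + 6 = 10.

10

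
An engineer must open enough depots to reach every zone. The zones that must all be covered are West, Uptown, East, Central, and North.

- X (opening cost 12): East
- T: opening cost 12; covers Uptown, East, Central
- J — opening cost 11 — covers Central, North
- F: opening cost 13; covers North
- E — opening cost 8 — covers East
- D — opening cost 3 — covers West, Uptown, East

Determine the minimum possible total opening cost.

Choose J and D: together they cover West, Uptown, East, Central, North — every zone.
Total opening cost: 11 + 3 = 14.

14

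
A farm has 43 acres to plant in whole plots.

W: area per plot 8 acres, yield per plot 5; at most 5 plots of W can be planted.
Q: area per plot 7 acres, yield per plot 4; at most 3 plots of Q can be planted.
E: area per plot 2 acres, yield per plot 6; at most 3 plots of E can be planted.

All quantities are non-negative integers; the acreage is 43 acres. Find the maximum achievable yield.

4×W and 3×E: area 38 ≤ 43, yield 4·5 + 3·6 = 38.
2×W, 3×Q, and 3×E: area 43 ≤ 43, yield 2·5 + 3·4 + 3·6 = 40.
Best is 40.

40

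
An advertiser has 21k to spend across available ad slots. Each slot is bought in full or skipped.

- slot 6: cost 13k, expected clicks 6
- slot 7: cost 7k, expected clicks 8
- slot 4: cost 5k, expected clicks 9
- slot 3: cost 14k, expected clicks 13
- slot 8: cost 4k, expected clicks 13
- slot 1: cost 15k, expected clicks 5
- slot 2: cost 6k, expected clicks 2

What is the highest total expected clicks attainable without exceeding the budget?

Allowing fractional choices, the relaxed optimum would be about 34.6, but ad slots are indivisible.
slot 7 + slot 4 + slot 8: cost 7 + 5 + 4 = 16 ≤ 21, expected clicks 8 + 9 + 13 = 30.
slot 3 + slot 8: cost 14 + 4 = 18 ≤ 21, expected clicks 13 + 13 = 26.
slot 4 + slot 8 + slot 2: cost 5 + 4 + 6 = 15 ≤ 21, expected clicks 9 + 13 + 2 = 24.
Best is slot 7, slot 4, and slot 8 with total expected clicks 30.

30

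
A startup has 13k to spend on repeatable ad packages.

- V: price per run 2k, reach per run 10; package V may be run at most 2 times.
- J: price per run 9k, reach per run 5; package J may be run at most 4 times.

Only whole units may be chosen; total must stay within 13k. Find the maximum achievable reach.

25

This is a bounded integer knapsack.
V has the best ratio (10/2); taking only V gives at most 2×10 = 20 (stopped by the supply cap of 2).
Mixing does better — 2×V and 1×J: price 13 ≤ 13, reach 2·10 + 1·5 = 25.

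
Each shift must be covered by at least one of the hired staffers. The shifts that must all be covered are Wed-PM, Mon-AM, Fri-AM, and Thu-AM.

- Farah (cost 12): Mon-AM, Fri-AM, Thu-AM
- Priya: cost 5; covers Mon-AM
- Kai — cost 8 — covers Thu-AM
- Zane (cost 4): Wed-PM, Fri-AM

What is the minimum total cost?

This is a weighted set-cover instance.
The greedy cost-per-new-shift heuristic would pick Zane, Priya, and Kai for 17, but a cheaper cover exists.
Choose Farah and Zane: together they cover Wed-PM, Mon-AM, Fri-AM, Thu-AM — every shift.
Total cost: 12 + 4 = 16.
No cover costs less than 16.

16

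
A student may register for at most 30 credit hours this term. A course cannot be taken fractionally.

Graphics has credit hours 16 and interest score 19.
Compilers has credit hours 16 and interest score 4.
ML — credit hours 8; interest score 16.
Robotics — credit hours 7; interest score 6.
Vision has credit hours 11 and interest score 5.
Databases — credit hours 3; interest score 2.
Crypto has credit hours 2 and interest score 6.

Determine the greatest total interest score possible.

43

Take Graphics, ML, Databases, and Crypto: credit hours 16 + 8 + 3 + 2 = 29 ≤ 30, interest score 19 + 16 + 2 + 6 = 43.
No other feasible combination does better.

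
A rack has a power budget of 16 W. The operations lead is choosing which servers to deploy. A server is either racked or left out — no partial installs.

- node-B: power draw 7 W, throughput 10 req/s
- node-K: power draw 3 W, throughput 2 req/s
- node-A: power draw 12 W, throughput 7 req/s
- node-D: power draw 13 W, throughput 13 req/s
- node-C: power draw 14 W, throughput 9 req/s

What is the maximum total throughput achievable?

15

This is a 0-1 knapsack instance.
Allowing fractional choices, the relaxed optimum would be about 19.0, but servers are indivisible.
node-D: power draw 13 ≤ 16, throughput 13.
node-B + node-K: power draw 7 + 3 = 10 ≤ 16, throughput 10 + 2 = 12.
node-K + node-D: power draw 3 + 13 = 16 ≤ 16, throughput 2 + 13 = 15.
Best is node-K and node-D with total throughput 15.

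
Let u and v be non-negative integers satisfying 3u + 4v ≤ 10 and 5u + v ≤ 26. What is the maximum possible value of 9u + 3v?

The continuous relaxation peaks at (3.33, 0) with value 30.00; rounding to a feasible lattice point costs some objective.
(u,v)=(3,0): 3·3+4·0=9≤10, 5·3+1·0=15≤26, objective 27.
(u,v)=(2,1): 3·2+4·1=10≤10, 5·2+1·1=11≤26, objective 21.
(u,v)=(2,0): 3·2+4·0=6≤10, 5·2+1·0=10≤26, objective 18.
No feasible integer point exceeds 27.

27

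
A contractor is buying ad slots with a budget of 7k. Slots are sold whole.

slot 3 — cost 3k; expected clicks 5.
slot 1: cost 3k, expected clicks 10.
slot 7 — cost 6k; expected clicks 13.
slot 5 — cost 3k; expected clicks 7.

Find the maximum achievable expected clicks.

17

This is a 0-1 knapsack instance.
Allowing fractional choices, the relaxed optimum would be about 19.2, but ad slots are indivisible.
slot 1 + slot 5: cost 3 + 3 = 6 ≤ 7, expected clicks 10 + 7 = 17.
slot 7: cost 6 ≤ 7, expected clicks 13.
slot 3 + slot 1: cost 3 + 3 = 6 ≤ 7, expected clicks 5 + 10 = 15.
Best is slot 1 and slot 5 with total expected clicks 17.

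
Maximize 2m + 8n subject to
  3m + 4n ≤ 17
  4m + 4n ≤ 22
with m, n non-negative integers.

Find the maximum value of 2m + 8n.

32

(m,n)=(0,4) is feasible, giving 32.
(m,n)=(1,3) is feasible, giving 26.
(m,n)=(0,3) is feasible, giving 24.
Maximum is 32 at (m,n)=(0,4).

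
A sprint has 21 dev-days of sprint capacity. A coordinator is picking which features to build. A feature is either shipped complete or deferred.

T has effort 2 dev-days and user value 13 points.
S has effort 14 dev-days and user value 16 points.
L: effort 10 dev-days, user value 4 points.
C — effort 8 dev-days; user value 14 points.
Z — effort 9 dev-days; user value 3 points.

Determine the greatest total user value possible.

T + S: effort 2 + 14 = 16 ≤ 21, user value 13 + 16 = 29.
T + L + C: effort 2 + 10 + 8 = 20 ≤ 21, user value 13 + 4 + 14 = 31.
T + C + Z: effort 2 + 8 + 9 = 19 ≤ 21, user value 13 + 14 + 3 = 30.
Best is T, L, and C with total user value 31.

31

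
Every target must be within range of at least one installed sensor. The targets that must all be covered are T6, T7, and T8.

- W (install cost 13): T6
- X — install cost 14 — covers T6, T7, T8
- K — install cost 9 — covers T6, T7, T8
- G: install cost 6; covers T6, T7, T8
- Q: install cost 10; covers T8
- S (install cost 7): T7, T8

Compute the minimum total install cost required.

G alone covers T6, T7, T8 — every target.
Total install cost: 6.
No cover costs less than 6.

6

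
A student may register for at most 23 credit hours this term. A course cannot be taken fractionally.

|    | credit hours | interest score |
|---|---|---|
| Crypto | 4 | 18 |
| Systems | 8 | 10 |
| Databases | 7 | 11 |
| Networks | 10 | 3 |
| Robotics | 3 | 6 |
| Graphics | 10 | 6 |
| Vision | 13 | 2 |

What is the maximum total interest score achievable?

Allowing fractional choices, the relaxed optimum would be about 45.6, but courses are indivisible.
Crypto + Systems + Databases: credit hours 4 + 8 + 7 = 19 ≤ 23, interest score 18 + 10 + 11 = 39.
Crypto + Systems + Databases + Robotics: credit hours 4 + 8 + 7 + 3 = 22 ≤ 23, interest score 18 + 10 + 11 + 6 = 45.
Crypto + Databases + Robotics: credit hours 4 + 7 + 3 = 14 ≤ 23, interest score 18 + 11 + 6 = 35.
Best is Crypto, Systems, Databases, and Robotics with total interest score 45.

45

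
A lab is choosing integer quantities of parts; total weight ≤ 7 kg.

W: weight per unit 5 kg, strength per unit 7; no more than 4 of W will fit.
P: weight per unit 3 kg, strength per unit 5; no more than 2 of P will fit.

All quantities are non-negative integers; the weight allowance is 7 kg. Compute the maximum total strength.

This is a bounded integer knapsack.
1×W: weight 5 ≤ 7, strength 1·7 = 7.
2×P: weight 6 ≤ 7, strength 2·5 = 10.
Best is 10.

10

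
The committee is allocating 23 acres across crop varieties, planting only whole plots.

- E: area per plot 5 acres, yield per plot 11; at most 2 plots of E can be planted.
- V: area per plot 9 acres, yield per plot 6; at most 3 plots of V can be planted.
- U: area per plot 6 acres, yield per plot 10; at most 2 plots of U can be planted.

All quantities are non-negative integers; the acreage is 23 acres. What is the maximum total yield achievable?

42

E has the best ratio (11/5); taking only E gives at most 2×11 = 22 (stopped by the supply cap of 2).
Mixing does better — 2×E and 2×U: area 22 ≤ 23, yield 2·11 + 2·10 = 42.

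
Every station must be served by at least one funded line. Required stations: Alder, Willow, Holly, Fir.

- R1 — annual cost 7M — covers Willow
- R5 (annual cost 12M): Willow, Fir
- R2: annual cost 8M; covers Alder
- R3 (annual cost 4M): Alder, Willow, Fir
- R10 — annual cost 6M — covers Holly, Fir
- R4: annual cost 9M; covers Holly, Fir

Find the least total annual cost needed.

10

This is an integer covering problem.
Choose R3 and R10: together they cover Alder, Willow, Holly, Fir — every station.
Total annual cost: 4 + 6 = 10.
No cover costs less than 10.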